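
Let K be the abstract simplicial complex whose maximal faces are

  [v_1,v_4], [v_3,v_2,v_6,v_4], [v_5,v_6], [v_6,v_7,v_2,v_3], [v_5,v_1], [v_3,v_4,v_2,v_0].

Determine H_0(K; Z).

Fix the vertex order v_0 < v_1 < v_2 < v_3 < v_4 < v_5 < v_6 < v_7 and write every simplex with vertices in increasing order. Then dim K = 3 and the simplices of K are:

  0-simplices (8): [v_0], [v_1], [v_2], [v_3], [v_4], [v_5], [v_6], [v_7]
  1-simplices (15): (15 of them)
  2-simplices (10): [v_0,v_2,v_3], [v_0,v_2,v_4], [v_0,v_3,v_4], [v_2,v_3,v_4], [v_2,v_3,v_6], [v_2,v_3,v_7], [v_2,v_4,v_6], [v_2,v_6,v_7], [v_3,v_4,v_6], [v_3,v_6,v_7]
  3-simplices (3): [v_0,v_2,v_3,v_4], [v_2,v_3,v_4,v_6], [v_2,v_3,v_6,v_7]

so the chain groups are C_0 ≅ Z^8, C_1 ≅ Z^15, C_2 ≅ Z^10, C_3 ≅ Z^3.

Boundary ∂_1: C_1 → C_0 is given by ∂[p,q] = [q] − [p].
This gives a 8×15 integer matrix of rank 7; reducing to Smith normal form yields diagonal entries (1,1,1,1,1,1,1).

∂_2: C_2 → C_1 maps a triangle to the signed sum of its edges. For instance
  ∂[v_2,v_3,v_6] = [v_3,v_6] − [v_2,v_6] + [v_2,v_3],
  ∂[v_0,v_2,v_4] = [v_2,v_4] − [v_0,v_4] + [v_0,v_2].
As a 15×10 matrix over Z this has rank 7, with invariant factors (1,1,1,1,1,1,1).

∂_3: C_3 → C_2 sends each 3-simplex σ to the alternating sum Σ_i (−1)^i (σ with its i-th vertex removed). For instance
  ∂[v_2,v_3,v_6,v_7] = [v_3,v_6,v_7] − [v_2,v_6,v_7] + [v_2,v_3,v_7] − [v_2,v_3,v_6],
  ∂[v_2,v_3,v_4,v_6] = [v_3,v_4,v_6] − [v_2,v_4,v_6] + [v_2,v_3,v_6] − [v_2,v_3,v_4].
The resulting 10×3 matrix has rank 3, and its Smith normal form has invariant factors (1,1,1).

Computing H_k = (kernel of ∂_k) / (image of ∂_{k+1}):

  H_0: rank C_0 − rank ∂_1 = 8 − 7 = 1, and the invariant factors of ∂_1 are all 1, so H_0 = Z.

H_0 = Z.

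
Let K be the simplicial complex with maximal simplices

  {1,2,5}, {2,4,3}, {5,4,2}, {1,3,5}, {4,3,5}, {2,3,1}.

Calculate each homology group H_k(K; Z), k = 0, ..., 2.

Take the total order 1 < 2 < 3 < 4 < 5 on the vertex set. Then K (dimension 2) consists of the simplices:

  0-simplices (5): [1], [2], [3], [4], [5]
  1-simplices (9): [1,2], [1,3], [1,5], [2,3], [2,4], [2,5], [3,4], [3,5], [4,5]
  2-simplices (6): [1,2,3], [1,2,5], [1,3,5], [2,3,4], [2,4,5], [3,4,5]

giving chain groups C_0 ≅ Z^5, C_1 ≅ Z^9, C_2 ≅ Z^6.

∂_1: C_1 → C_0 is given by ∂[p,q] = [q] − [p].
This gives a 5×9 integer matrix of rank 4; reducing to Smith normal form yields diagonal entries (1,1,1,1).

Boundary ∂_2: C_2 → C_1 maps a triangle to the signed sum of its edges. For instance
  ∂[2,3,4] = [3,4] − [2,4] + [2,3],
  ∂[1,3,5] = [3,5] − [1,5] + [1,3].
This gives a 9×6 integer matrix of rank 5; reducing to Smith normal form yields diagonal entries (1,1,1,1,1).

Reading off H_k = ker ∂_k / im ∂_{k+1}:

  H_0: rank C_0 − rank ∂_1 = 5 − 4 = 1, and the invariant factors of ∂_1 are all 1, so H_0 ≅ Z.
  H_1: rank ker ∂_1 − rank ∂_2 = (9 − 4) − 5 = 0, and the invariant factors of ∂_2 are all 1, so H_1 ≅ 0.
  H_2: rank ker ∂_2 − rank ∂_3 = (6 − 5) − 0 = 1, and there is no ∂_3, so H_2 ≅ Z.

(K is a triangulation of the 2-sphere S^2.)

H_0 ≅ Z,  H_1 = 0,  H_2 ≅ Z.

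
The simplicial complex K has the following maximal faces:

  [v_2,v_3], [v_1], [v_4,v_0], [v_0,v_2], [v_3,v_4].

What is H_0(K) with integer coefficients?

H_0 ≅ Z^2.

Take the total order v_0 < v_1 < v_2 < v_3 < v_4 on the vertex set. Then K (dimension 1) consists of the simplices:

  0-simplices (5): [v_0], [v_1], [v_2], [v_3], [v_4]
  1-simplices (4): [v_0,v_2], [v_0,v_4], [v_2,v_3], [v_3,v_4]

giving chain groups C_0 ≅ Z^5, C_1 ≅ Z^4.

Boundary ∂_1: C_1 → C_0 is given by ∂[p,q] = [q] − [p]. For instance
  ∂[v_2,v_3] = [v_3] − [v_2].
As a 5×4 matrix over Z this has rank 3, with invariant factors (1,1,1).

Computing H_k = (kernel of ∂_k) / (image of ∂_{k+1}):

  H_0: rank C_0 − rank ∂_1 = 5 − 3 = 2, and the invariant factors of ∂_1 are all 1, so H_0 ≅ Z^2.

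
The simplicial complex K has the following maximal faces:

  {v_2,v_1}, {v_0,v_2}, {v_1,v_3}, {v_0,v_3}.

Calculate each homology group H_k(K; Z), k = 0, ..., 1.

Take the total order v_0 < v_1 < v_2 < v_3 on the vertex set. Then K (dimension 1) consists of the simplices:

  0-simplices (4): [v_0], [v_1], [v_2], [v_3]
  1-simplices (4): [v_0,v_2], [v_0,v_3], [v_1,v_2], [v_1,v_3]

so the chain groups are C_0 ≅ Z^4, C_1 ≅ Z^4.

Boundary ∂_1: C_1 → C_0 sends each edge [p,q] (with p < q) to q − p.
The resulting 4×4 matrix has rank 3, and its Smith normal form has invariant factors (1,1,1).

From H_k ≅ ker(∂_k) / im(∂_{k+1}) we obtain:

  H_0: rank C_0 − rank ∂_1 = 4 − 3 = 1, and the invariant factors of ∂_1 are all 1, so H_0 ≅ Z.
  H_1: rank ker ∂_1 − rank ∂_2 = (4 − 3) − 0 = 1, and there is no ∂_2, so H_1 ≅ Z.

As a check, the Euler characteristic is 4 − 4 = 0, which agrees with 1 − 1 = 0.

H_0 ≅ Z,  H_1 ≅ Z.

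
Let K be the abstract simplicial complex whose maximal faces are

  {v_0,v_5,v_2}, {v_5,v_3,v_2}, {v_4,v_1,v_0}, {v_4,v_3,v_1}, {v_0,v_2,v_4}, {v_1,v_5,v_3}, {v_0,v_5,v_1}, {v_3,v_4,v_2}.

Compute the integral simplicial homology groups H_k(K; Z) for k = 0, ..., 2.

Order the vertices as v_0 < v_1 < v_2 < v_3 < v_4 < v_5. Listing each simplex with vertices in this order, K has dimension 2 with simplices:

  0-simplices (6): [v_0], [v_1], [v_2], [v_3], [v_4], [v_5]
  1-simplices (12): [v_0,v_1], [v_0,v_2], [v_0,v_4], [v_0,v_5], [v_1,v_3], [v_1,v_4], [v_1,v_5], [v_2,v_3], [v_2,v_4], [v_2,v_5], [v_3,v_4], [v_3,v_5]
  2-simplices (8): [v_0,v_1,v_4], [v_0,v_1,v_5], [v_0,v_2,v_4], [v_0,v_2,v_5], [v_1,v_3,v_4], [v_1,v_3,v_5], [v_2,v_3,v_4], [v_2,v_3,v_5]

so the chain groups are C_0 ≅ Z^6, C_1 ≅ Z^12, C_2 ≅ Z^8.

∂_1: C_1 → C_0 maps an edge to its endpoints' difference, ∂[p,q] = q − p.
This gives a 6×12 integer matrix of rank 5; reducing to Smith normal form yields diagonal entries (1,1,1,1,1).

The boundary map ∂_2: C_2 → C_1 maps a triangle to the signed sum of its edges. For instance
  ∂[v_0,v_1,v_5] = [v_1,v_5] − [v_0,v_5] + [v_0,v_1],
  ∂[v_2,v_3,v_4] = [v_3,v_4] − [v_2,v_4] + [v_2,v_3].
As a 12×8 matrix over Z this has rank 7, with invariant factors (1,1,1,1,1,1,1).

From H_k ≅ ker(∂_k) / im(∂_{k+1}) we obtain:

  H_0: rank C_0 − rank ∂_1 = 6 − 5 = 1, and the invariant factors of ∂_1 are all 1, so H_0 ≅ Z.
  H_1: rank ker ∂_1 − rank ∂_2 = (12 − 5) − 7 = 0, and the invariant factors of ∂_2 are all 1, so H_1 ≅ 0.
  H_2: rank ker ∂_2 − rank ∂_3 = (8 − 7) − 0 = 1, and there is no ∂_3, so H_2 ≅ Z.

As a check, the Euler characteristic is 6 − 12 + 8 = 2, which agrees with 1 − 0 + 1 = 2.

H_0 ≅ Z,  H_1 = 0,  H_2 ≅ Z.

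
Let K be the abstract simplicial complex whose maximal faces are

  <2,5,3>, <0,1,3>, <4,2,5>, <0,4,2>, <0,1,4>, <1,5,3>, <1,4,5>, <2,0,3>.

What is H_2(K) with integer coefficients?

H_2 ≅ Z.

Order the vertices as 0 < 1 < 2 < 3 < 4 < 5. Listing each simplex with vertices in this order, K has dimension 2 with simplices:

  0-simplices (6): [0], [1], [2], [3], [4], [5]
  1-simplices (12): [0,1], [0,2], [0,3], [0,4], [1,3], [1,4], [1,5], [2,3], [2,4], [2,5], [3,5], [4,5]
  2-simplices (8): [0,1,3], [0,1,4], [0,2,3], [0,2,4], [1,3,5], [1,4,5], [2,3,5], [2,4,5]

Hence C_0 ≅ Z^6, C_1 ≅ Z^12, C_2 ≅ Z^8.

The boundary map ∂_1: C_1 → C_0 maps an edge to its endpoints' difference, ∂[p,q] = q − p. For instance
  ∂[3,5] = [5] − [3].
As a 6×12 matrix over Z this has rank 5, with invariant factors (1,1,1,1,1).

Boundary ∂_2: C_2 → C_1 acts by ∂[p,q,r] = [q,r] − [p,r] + [p,q]. For instance
  ∂[0,2,3] = [2,3] − [0,3] + [0,2],
  ∂[1,4,5] = [4,5] − [1,5] + [1,4].
As a 12×8 matrix over Z this has rank 7, with invariant factors (1,1,1,1,1,1,1).

Computing H_k = (kernel of ∂_k) / (image of ∂_{k+1}):

  H_2: rank ker ∂_2 − rank ∂_3 = (8 − 7) − 0 = 1, and there is no ∂_3, so H_2 ≅ Z.

(K is a triangulation of the 2-sphere S^2.)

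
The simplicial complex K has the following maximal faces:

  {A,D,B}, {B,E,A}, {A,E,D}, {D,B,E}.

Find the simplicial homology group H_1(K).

H_1 = 0.

Take the total order A < B < D < E on the vertex set. Then K (dimension 2) consists of the simplices:

  0-simplices (4): A, B, D, E
  1-simplices (6): AB, AD, AE, BD, BE, DE
  2-simplices (4): ABD, ABE, ADE, BDE

giving chain groups C_0 ≅ Z^4, C_1 ≅ Z^6, C_2 ≅ Z^4.

The boundary map ∂_1: C_1 → C_0 sends each edge [p,q] (with p < q) to q − p. For instance
  ∂DE = E − D.
As a 4×6 matrix over Z this has rank 3, with invariant factors (1,1,1).

The boundary map ∂_2: C_2 → C_1 acts by ∂[p,q,r] = [q,r] − [p,r] + [p,q]. For instance
  ∂BDE = DE − BE + BD,
  ∂ABE = BE − AE + AB.
The resulting 6×4 matrix has rank 3, and its Smith normal form has invariant factors (1,1,1).

Reading off H_k = ker ∂_k / im ∂_{k+1}:

  H_1: rank ker ∂_1 − rank ∂_2 = (6 − 3) − 3 = 0, and the invariant factors of ∂_2 are all 1, so H_1 = 0.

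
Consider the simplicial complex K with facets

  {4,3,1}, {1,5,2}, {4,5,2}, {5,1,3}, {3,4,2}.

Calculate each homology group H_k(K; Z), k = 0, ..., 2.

H_0 ≅ Z,  H_1 ≅ Z,  H_2 = 0.

Fix the vertex order 1 < 2 < 3 < 4 < 5 and write every simplex with vertices in increasing order. Then dim K = 2 and the simplices of K are:

  0-simplices (5): [1], [2], [3], [4], [5]
  1-simplices (10): [1,2], [1,3], [1,4], [1,5], [2,3], [2,4], [2,5], [3,4], [3,5], [4,5]
  2-simplices (5): [1,2,5], [1,3,4], [1,3,5], [2,3,4], [2,4,5]

Hence C_0 ≅ Z^5, C_1 ≅ Z^10, C_2 ≅ Z^5.

Boundary ∂_1: C_1 → C_0 is given by ∂[p,q] = [q] − [p]. For instance
  ∂[1,3] = [3] − [1].
This gives a 5×10 integer matrix of rank 4; reducing to Smith normal form yields diagonal entries (1,1,1,1).

The boundary map ∂_2: C_2 → C_1 sends each 2-simplex [p,q,r] to [q,r] − [p,r] + [p,q]. For instance
  ∂[1,3,5] = [3,5] − [1,5] + [1,3],
  ∂[2,4,5] = [4,5] − [2,5] + [2,4].
This gives a 10×5 integer matrix of rank 5; reducing to Smith normal form yields diagonal entries (1,1,1,1,1).

Computing H_k = (kernel of ∂_k) / (image of ∂_{k+1}):

  H_0: rank C_0 − rank ∂_1 = 5 − 4 = 1, and the invariant factors of ∂_1 are all 1, so H_0 ≅ Z.
  H_1: rank ker ∂_1 − rank ∂_2 = (10 − 4) − 5 = 1, and the invariant factors of ∂_2 are all 1, so H_1 ≅ Z.
  H_2: rank ker ∂_2 − rank ∂_3 = (5 − 5) − 0 = 0, and there is no ∂_3, so H_2 ≅ 0.

(K is a triangulation of the Möbius band.)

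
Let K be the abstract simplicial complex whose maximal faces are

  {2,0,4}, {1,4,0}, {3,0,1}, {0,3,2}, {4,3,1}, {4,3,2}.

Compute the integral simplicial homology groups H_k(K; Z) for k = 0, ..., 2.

H_0 ≅ Z,  H_1 = 0,  H_2 ≅ Z.

K has 5 vertices, 9 edges, 6 triangles.
rank ∂_0 = 0, rank ∂_1 = 4 ⇒ b_0 = 5 − 0 − 4 = 1; all invariant factors of ∂_1 are 1 so no torsion. So H_0 ≅ Z.
rank ∂_1 = 4, rank ∂_2 = 5 ⇒ b_1 = 9 − 4 − 5 = 0; all invariant factors of ∂_2 are 1 so no torsion. So H_1 ≅ 0.
rank ∂_2 = 5, rank ∂_3 = 0 ⇒ b_2 = 6 − 5 − 0 = 1. So H_2 ≅ Z.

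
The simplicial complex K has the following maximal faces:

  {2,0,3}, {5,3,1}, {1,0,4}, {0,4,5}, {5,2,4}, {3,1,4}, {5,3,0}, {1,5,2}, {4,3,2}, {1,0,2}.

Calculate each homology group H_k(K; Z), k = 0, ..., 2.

Take the total order 0 < 1 < 2 < 3 < 4 < 5 on the vertex set. Then K (dimension 2) consists of the simplices:

  0-simplices (6): [0], [1], [2], [3], [4], [5]
  1-simplices (15): [0,1], [0,2], [0,3], [0,4], [0,5], [1,2], [1,3], [1,4], [1,5], [2,3], [2,4], [2,5], [3,4], [3,5], [4,5]
  2-simplices (10): [0,1,2], [0,1,4], [0,2,3], [0,3,5], [0,4,5], [1,2,5], [1,3,4], [1,3,5], [2,3,4], [2,4,5]

so the chain groups are C_0 ≅ Z^6, C_1 ≅ Z^15, C_2 ≅ Z^10.

The boundary map ∂_1: C_1 → C_0 sends each edge [p,q] (with p < q) to q − p.
The resulting 6×15 matrix has rank 5, and its Smith normal form has invariant factors (1,1,1,1,1).

The boundary map ∂_2: C_2 → C_1 maps a triangle to the signed sum of its edges. For instance
  ∂[1,3,5] = [3,5] − [1,5] + [1,3],
  ∂[0,4,5] = [4,5] − [0,5] + [0,4].
The resulting 15×10 matrix has rank 10, and its Smith normal form has invariant factors (1,1,1,1,1,1,1,1,1,2).

Computing H_k = (kernel of ∂_k) / (image of ∂_{k+1}):

  H_0: rank C_0 − rank ∂_1 = 6 − 5 = 1, and the invariant factors of ∂_1 are all 1, so H_0 = Z.
  H_1: rank ker ∂_1 − rank ∂_2 = (15 − 5) − 10 = 0, and ∂_2 has invariant factor 2 > 1, so H_1 = Z_2.
  H_2: rank ker ∂_2 − rank ∂_3 = (10 − 10) − 0 = 0, and there is no ∂_3, so H_2 = 0.

As a check, the Euler characteristic is 6 − 15 + 10 = 1, which agrees with 1 − 0 + 0 = 1.

H_0 = Z,  H_1 = Z_2,  H_2 = 0.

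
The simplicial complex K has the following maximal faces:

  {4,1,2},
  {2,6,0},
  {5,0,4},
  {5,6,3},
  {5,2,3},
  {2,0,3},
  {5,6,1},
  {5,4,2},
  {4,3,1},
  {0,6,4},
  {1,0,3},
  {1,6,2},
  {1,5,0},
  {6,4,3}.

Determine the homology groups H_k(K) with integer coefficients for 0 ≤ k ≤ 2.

H_0 ≅ Z,  H_1 ≅ Z^2,  H_2 ≅ Z.

Take the total order 0 < 1 < 2 < 3 < 4 < 5 < 6 on the vertex set. Then K (dimension 2) consists of the simplices:

  0-simplices (7): [0], [1], [2], [3], [4], [5], [6]
  1-simplices (21): [0,1], [0,2], [0,3], [0,4], [0,5], [0,6], [1,2], [1,3], [1,4], [1,5], [1,6], [2,3], [2,4], [2,5], [2,6], [3,4], [3,5], [3,6], [4,5], [4,6], [5,6]
  2-simplices (14): [0,1,3], [0,1,5], [0,2,3], [0,2,6], [0,4,5], [0,4,6], [1,2,4], [1,2,6], [1,3,4], [1,5,6], [2,3,5], [2,4,5], [3,4,6], [3,5,6]

giving chain groups C_0 ≅ Z^7, C_1 ≅ Z^21, C_2 ≅ Z^14.

∂_1: C_1 → C_0 sends each edge [p,q] (with p < q) to q − p. For instance
  ∂[3,6] = [6] − [3].
As a 7×21 matrix over Z this has rank 6, with invariant factors (1,1,1,1,1,1).

The boundary map ∂_2: C_2 → C_1 maps a triangle to the signed sum of its edges. For instance
  ∂[1,2,4] = [2,4] − [1,4] + [1,2],
  ∂[1,2,6] = [2,6] − [1,6] + [1,2].
The resulting 21×14 matrix has rank 13, and its Smith normal form has invariant factors (1,1,1,1,1,1,1,1,1,1,1,1,1).

From H_k ≅ ker(∂_k) / im(∂_{k+1}) we obtain:

  H_0: rank C_0 − rank ∂_1 = 7 − 6 = 1, and the invariant factors of ∂_1 are all 1, so H_0 ≅ Z.
  H_1: rank ker ∂_1 − rank ∂_2 = (21 − 6) − 13 = 2, and the invariant factors of ∂_2 are all 1, so H_1 ≅ Z^2.
  H_2: rank ker ∂_2 − rank ∂_3 = (14 − 13) − 0 = 1, and there is no ∂_3, so H_2 ≅ Z.

(K is a triangulation of the torus T^2.)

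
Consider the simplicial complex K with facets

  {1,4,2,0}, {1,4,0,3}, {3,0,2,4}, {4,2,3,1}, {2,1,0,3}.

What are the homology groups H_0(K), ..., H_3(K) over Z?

H_0 = Z,  H_1 = 0,  H_2 = 0,  H_3 = Z.

K has 5 vertices, 10 edges, 10 triangles, 5 3-simplices.
rank ∂_0 = 0, rank ∂_1 = 4 ⇒ b_0 = 5 − 0 − 4 = 1; all invariant factors of ∂_1 are 1 so no torsion. So H_0 ≅ Z.
rank ∂_1 = 4, rank ∂_2 = 6 ⇒ b_1 = 10 − 4 − 6 = 0; all invariant factors of ∂_2 are 1 so no torsion. So H_1 ≅ 0.
rank ∂_2 = 6, rank ∂_3 = 4 ⇒ b_2 = 10 − 6 − 4 = 0; all invariant factors of ∂_3 are 1 so no torsion. So H_2 ≅ 0.
rank ∂_3 = 4, rank ∂_4 = 0 ⇒ b_3 = 5 − 4 − 0 = 1. So H_3 ≅ Z.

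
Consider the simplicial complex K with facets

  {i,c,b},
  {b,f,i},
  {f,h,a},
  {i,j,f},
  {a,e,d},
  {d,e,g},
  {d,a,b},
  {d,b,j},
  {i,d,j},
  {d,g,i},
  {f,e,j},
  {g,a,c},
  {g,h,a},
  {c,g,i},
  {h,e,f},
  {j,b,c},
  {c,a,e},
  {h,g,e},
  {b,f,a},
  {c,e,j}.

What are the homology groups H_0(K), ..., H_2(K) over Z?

H_0 = Z,  H_1 = Z ⊕ Z/2,  H_2 = 0.

Order the vertices as a < b < c < d < e < f < g < h < i < j. Listing each simplex with vertices in this order, K has dimension 2 with simplices:

  0-simplices (10): a, b, c, d, e, f, g, h, i, j
  1-simplices (30): ab, ac, ad, ae, af, ag, ah, bc, bd, bf, bi, bj, ce, cg, ci, cj, de, dg, di, dj, ef, eg, eh, ej, fh, fi, fj, gh, gi, ij
  2-simplices (20): abd, abf, ace, acg, ade, afh, agh, bci, bcj, bdj, bfi, cej, cgi, deg, dgi, dij, efh, efj, egh, fij

giving chain groups C_0 ≅ Z^10, C_1 ≅ Z^30, C_2 ≅ Z^20.

∂_1: C_1 → C_0 is given by ∂[p,q] = [q] − [p]. For instance
  ∂af = f − a.
The resulting 10×30 matrix has rank 9, and its Smith normal form has invariant factors (1,1,1,1,1,1,1,1,1).

The boundary map ∂_2: C_2 → C_1 sends each 2-simplex [p,q,r] to [q,r] − [p,r] + [p,q]. For instance
  ∂efh = fh − eh + ef,
  ∂dgi = gi − di + dg.
This gives a 30×20 integer matrix of rank 20; reducing to Smith normal form yields diagonal entries (1,1,1,1,1,1,1,1,1,1,1,1,1,1,1,1,1,1,1,2).

Now H_k = ker ∂_k / im ∂_{k+1}, so:

  H_0: rank C_0 − rank ∂_1 = 10 − 9 = 1, and the invariant factors of ∂_1 are all 1, so H_0 = Z.
  H_1: rank ker ∂_1 − rank ∂_2 = (30 − 9) − 20 = 1, and ∂_2 has invariant factor 2 > 1, so H_1 = Z ⊕ Z/2.
  H_2: rank ker ∂_2 − rank ∂_3 = (20 − 20) − 0 = 0, and there is no ∂_3, so H_2 = 0.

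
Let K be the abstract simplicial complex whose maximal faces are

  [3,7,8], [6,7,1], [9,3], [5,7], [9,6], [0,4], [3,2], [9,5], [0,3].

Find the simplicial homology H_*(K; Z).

H_0 ≅ Z,  H_1 ≅ Z^2,  H_2 = 0.

K has 10 vertices, 13 edges, 2 triangles.
rank ∂_0 = 0, rank ∂_1 = 9 ⇒ b_0 = 10 − 0 − 9 = 1; all invariant factors of ∂_1 are 1 so no torsion. So H_0 = Z.
rank ∂_1 = 9, rank ∂_2 = 2 ⇒ b_1 = 13 − 9 − 2 = 2; all invariant factors of ∂_2 are 1 so no torsion. So H_1 = Z^2.
rank ∂_2 = 2, rank ∂_3 = 0 ⇒ b_2 = 2 − 2 − 0 = 0. So H_2 = 0.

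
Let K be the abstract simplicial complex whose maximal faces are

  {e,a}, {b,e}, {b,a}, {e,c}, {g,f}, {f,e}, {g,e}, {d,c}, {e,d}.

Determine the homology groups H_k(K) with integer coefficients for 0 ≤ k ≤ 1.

Fix the vertex order a < b < c < d < e < f < g and write every simplex with vertices in increasing order. Then dim K = 1 and the simplices of K are:

  0-simplices (7): a, b, c, d, e, f, g
  1-simplices (9): ab, ae, be, cd, ce, de, ef, eg, fg

Hence C_0 ≅ Z^7, C_1 ≅ Z^9.

∂_1: C_1 → C_0 sends each edge [p,q] (with p < q) to q − p. For instance
  ∂de = e − d.
This gives a 7×9 integer matrix of rank 6; reducing to Smith normal form yields diagonal entries (1,1,1,1,1,1).

From H_k ≅ ker(∂_k) / im(∂_{k+1}) we obtain:

  H_0: rank C_0 − rank ∂_1 = 7 − 6 = 1, and the invariant factors of ∂_1 are all 1, so H_0 ≅ Z.
  H_1: rank ker ∂_1 − rank ∂_2 = (9 − 6) − 0 = 3, and there is no ∂_2, so H_1 ≅ Z^3.

H_0 ≅ Z,  H_1 ≅ Z^3.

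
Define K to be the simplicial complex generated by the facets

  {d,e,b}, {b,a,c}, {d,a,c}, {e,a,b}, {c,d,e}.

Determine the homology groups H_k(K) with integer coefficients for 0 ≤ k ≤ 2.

Take the total order a < b < c < d < e on the vertex set. Then K (dimension 2) consists of the simplices:

  0-simplices (5): a, b, c, d, e
  1-simplices (10): ab, ac, ad, ae, bc, bd, be, cd, ce, de
  2-simplices (5): abc, abe, acd, bde, cde

Hence C_0 ≅ Z^5, C_1 ≅ Z^10, C_2 ≅ Z^5.

The boundary map ∂_1: C_1 → C_0 is given by ∂[p,q] = [q] − [p].
As a 5×10 matrix over Z this has rank 4, with invariant factors (1,1,1,1).

The boundary map ∂_2: C_2 → C_1 acts by ∂[p,q,r] = [q,r] − [p,r] + [p,q]. For instance
  ∂bde = de − be + bd,
  ∂acd = cd − ad + ac.
The resulting 10×5 matrix has rank 5, and its Smith normal form has invariant factors (1,1,1,1,1).

Computing H_k = (kernel of ∂_k) / (image of ∂_{k+1}):

  H_0: rank C_0 − rank ∂_1 = 5 − 4 = 1, and the invariant factors of ∂_1 are all 1, so H_0 ≅ Z.
  H_1: rank ker ∂_1 − rank ∂_2 = (10 − 4) − 5 = 1, and the invariant factors of ∂_2 are all 1, so H_1 ≅ Z.
  H_2: rank ker ∂_2 − rank ∂_3 = (5 − 5) − 0 = 0, and there is no ∂_3, so H_2 ≅ 0.

As a check, the Euler characteristic is 5 − 10 + 5 = 0, which agrees with 1 − 1 + 0 = 0.
(K is a triangulation of the Möbius band.)

H_0 = Z,  H_1 = Z,  H_2 = 0.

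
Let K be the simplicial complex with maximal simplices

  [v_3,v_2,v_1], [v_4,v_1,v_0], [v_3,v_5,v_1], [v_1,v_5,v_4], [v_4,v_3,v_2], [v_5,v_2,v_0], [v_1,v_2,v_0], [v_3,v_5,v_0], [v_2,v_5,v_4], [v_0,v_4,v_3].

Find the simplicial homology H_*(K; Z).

H_0 = Z,  H_1 = Z/2Z,  H_2 = 0.

Take the total order v_0 < v_1 < v_2 < v_3 < v_4 < v_5 on the vertex set. Then K (dimension 2) consists of the simplices:

  0-simplices (6): [v_0], [v_1], [v_2], [v_3], [v_4], [v_5]
  1-simplices (15): (15 of them)
  2-simplices (10): [v_0,v_1,v_2], [v_0,v_1,v_4], [v_0,v_2,v_5], [v_0,v_3,v_4], [v_0,v_3,v_5], [v_1,v_2,v_3], [v_1,v_3,v_5], [v_1,v_4,v_5], [v_2,v_3,v_4], [v_2,v_4,v_5]

so the chain groups are C_0 ≅ Z^6, C_1 ≅ Z^15, C_2 ≅ Z^10.

Boundary ∂_1: C_1 → C_0 maps an edge to its endpoints' difference, ∂[p,q] = q − p. For instance
  ∂[v_2,v_4] = [v_4] − [v_2].
This gives a 6×15 integer matrix of rank 5; reducing to Smith normal form yields diagonal entries (1,1,1,1,1).

∂_2: C_2 → C_1 acts by ∂[p,q,r] = [q,r] − [p,r] + [p,q]. For instance
  ∂[v_0,v_2,v_5] = [v_2,v_5] − [v_0,v_5] + [v_0,v_2],
  ∂[v_1,v_4,v_5] = [v_4,v_5] − [v_1,v_5] + [v_1,v_4].
As a 15×10 matrix over Z this has rank 10, with invariant factors (1,1,1,1,1,1,1,1,1,2).

Now H_k = ker ∂_k / im ∂_{k+1}, so:

  H_0: rank C_0 − rank ∂_1 = 6 − 5 = 1, and the invariant factors of ∂_1 are all 1, so H_0 ≅ Z.
  H_1: rank ker ∂_1 − rank ∂_2 = (15 − 5) − 10 = 0, and ∂_2 has invariant factor 2 > 1, so H_1 ≅ Z/2Z.
  H_2: rank ker ∂_2 − rank ∂_3 = (10 − 10) − 0 = 0, and there is no ∂_3, so H_2 ≅ 0.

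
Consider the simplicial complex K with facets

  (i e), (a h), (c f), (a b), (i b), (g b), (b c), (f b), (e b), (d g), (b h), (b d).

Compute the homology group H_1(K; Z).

H_1 = Z^4.

Fix the vertex order a < b < c < d < e < f < g < h < i and write every simplex with vertices in increasing order. Then dim K = 1 and the simplices of K are:

  0-simplices (9): a, b, c, d, e, f, g, h, i
  1-simplices (12): ab, ah, bc, bd, be, bf, bg, bh, bi, cf, dg, ei

Hence C_0 ≅ Z^9, C_1 ≅ Z^12.

The boundary map ∂_1: C_1 → C_0 sends each edge [p,q] (with p < q) to q − p. For instance
  ∂bh = h − b.
The resulting 9×12 matrix has rank 8, and its Smith normal form has invariant factors (1,1,1,1,1,1,1,1).

Reading off H_k = ker ∂_k / im ∂_{k+1}:

  H_1: rank ker ∂_1 − rank ∂_2 = (12 − 8) − 0 = 4, and there is no ∂_2, so H_1 ≅ Z^4.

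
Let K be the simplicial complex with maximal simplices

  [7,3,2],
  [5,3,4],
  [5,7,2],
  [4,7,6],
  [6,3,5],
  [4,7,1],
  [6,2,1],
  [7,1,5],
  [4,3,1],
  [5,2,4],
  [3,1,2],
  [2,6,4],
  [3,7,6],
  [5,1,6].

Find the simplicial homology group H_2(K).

H_2 ≅ Z.

Order the vertices as 1 < 2 < 3 < 4 < 5 < 6 < 7. Listing each simplex with vertices in this order, K has dimension 2 with simplices:

  0-simplices (7): [1], [2], [3], [4], [5], [6], [7]
  1-simplices (21): [1,2], [1,3], [1,4], [1,5], [1,6], [1,7], [2,3], [2,4], [2,5], [2,6], [2,7], [3,4], [3,5], [3,6], [3,7], [4,5], [4,6], [4,7], [5,6], [5,7], [6,7]
  2-simplices (14): [1,2,3], [1,2,6], [1,3,4], [1,4,7], [1,5,6], [1,5,7], [2,3,7], [2,4,5], [2,4,6], [2,5,7], [3,4,5], [3,5,6], [3,6,7], [4,6,7]

giving chain groups C_0 ≅ Z^7, C_1 ≅ Z^21, C_2 ≅ Z^14.

The boundary map ∂_1: C_1 → C_0 is given by ∂[p,q] = [q] − [p].
As a 7×21 matrix over Z this has rank 6, with invariant factors (1,1,1,1,1,1).

∂_2: C_2 → C_1 acts by ∂[p,q,r] = [q,r] − [p,r] + [p,q]. For instance
  ∂[2,4,5] = [4,5] − [2,5] + [2,4],
  ∂[2,5,7] = [5,7] − [2,7] + [2,5].
This gives a 21×14 integer matrix of rank 13; reducing to Smith normal form yields diagonal entries (1,1,1,1,1,1,1,1,1,1,1,1,1).

Computing H_k = (kernel of ∂_k) / (image of ∂_{k+1}):

  H_2: rank ker ∂_2 − rank ∂_3 = (14 − 13) − 0 = 1, and there is no ∂_3, so H_2 ≅ Z.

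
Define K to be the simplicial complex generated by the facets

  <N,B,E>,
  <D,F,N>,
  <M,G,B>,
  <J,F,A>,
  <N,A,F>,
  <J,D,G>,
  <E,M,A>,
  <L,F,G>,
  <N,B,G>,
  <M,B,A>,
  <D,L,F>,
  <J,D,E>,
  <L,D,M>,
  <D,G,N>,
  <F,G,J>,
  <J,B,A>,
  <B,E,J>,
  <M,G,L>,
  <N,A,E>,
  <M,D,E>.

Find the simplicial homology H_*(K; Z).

Take the total order A < B < D < E < F < G < J < L < M < N on the vertex set. Then K (dimension 2) consists of the simplices:

  0-simplices (10): A, B, D, E, F, G, J, L, M, N
  1-simplices (30): AB, AE, AF, AJ, AM, AN, BE, BG, BJ, BM, BN, DE, DF, DG, DJ, DL, DM, DN, EJ, EM, EN, FG, FJ, FL, FN, GJ, GL, GM, GN, LM
  2-simplices (20): ABJ, ABM, AEM, AEN, AFJ, AFN, BEJ, BEN, BGM, BGN, DEJ, DEM, DFL, DFN, DGJ, DGN, DLM, FGJ, FGL, GLM

Hence C_0 ≅ Z^10, C_1 ≅ Z^30, C_2 ≅ Z^20.

Boundary ∂_1: C_1 → C_0 sends each edge [p,q] (with p < q) to q − p. For instance
  ∂BM = M − B.
This gives a 10×30 integer matrix of rank 9; reducing to Smith normal form yields diagonal entries (1,1,1,1,1,1,1,1,1).

Boundary ∂_2: C_2 → C_1 maps a triangle to the signed sum of its edges. For instance
  ∂FGJ = GJ − FJ + FG,
  ∂AFN = FN − AN + AF.
The resulting 30×20 matrix has rank 20, and its Smith normal form has invariant factors (1,1,1,1,1,1,1,1,1,1,1,1,1,1,1,1,1,1,1,2).

Computing H_k = (kernel of ∂_k) / (image of ∂_{k+1}):

  H_0: rank C_0 − rank ∂_1 = 10 − 9 = 1, and the invariant factors of ∂_1 are all 1, so H_0 ≅ Z.
  H_1: rank ker ∂_1 − rank ∂_2 = (30 − 9) − 20 = 1, and ∂_2 has invariant factor 2 > 1, so H_1 ≅ Z ⊕ Z/2.
  H_2: rank ker ∂_2 − rank ∂_3 = (20 − 20) − 0 = 0, and there is no ∂_3, so H_2 ≅ 0.

As a check, the Euler characteristic is 10 − 30 + 20 = 0, which agrees with 1 − 1 + 0 = 0.

H_0 = Z,  H_1 = Z ⊕ Z/2,  H_2 = 0.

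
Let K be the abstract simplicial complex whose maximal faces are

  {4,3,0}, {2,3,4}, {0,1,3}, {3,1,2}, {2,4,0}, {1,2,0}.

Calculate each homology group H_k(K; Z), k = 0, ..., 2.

Order the vertices as 0 < 1 < 2 < 3 < 4. Listing each simplex with vertices in this order, K has dimension 2 with simplices:

  0-simplices (5): [0], [1], [2], [3], [4]
  1-simplices (9): [0,1], [0,2], [0,3], [0,4], [1,2], [1,3], [2,3], [2,4], [3,4]
  2-simplices (6): [0,1,2], [0,1,3], [0,2,4], [0,3,4], [1,2,3], [2,3,4]

Hence C_0 ≅ Z^5, C_1 ≅ Z^9, C_2 ≅ Z^6.

∂_1: C_1 → C_0 is given by ∂[p,q] = [q] − [p].
As a 5×9 matrix over Z this has rank 4, with invariant factors (1,1,1,1).

The boundary map ∂_2: C_2 → C_1 sends each 2-simplex [p,q,r] to [q,r] − [p,r] + [p,q]. For instance
  ∂[0,3,4] = [3,4] − [0,4] + [0,3],
  ∂[0,1,2] = [1,2] − [0,2] + [0,1].
This gives a 9×6 integer matrix of rank 5; reducing to Smith normal form yields diagonal entries (1,1,1,1,1).

Computing H_k = (kernel of ∂_k) / (image of ∂_{k+1}):

  H_0: rank C_0 − rank ∂_1 = 5 − 4 = 1, and the invariant factors of ∂_1 are all 1, so H_0 = Z.
  H_1: rank ker ∂_1 − rank ∂_2 = (9 − 4) − 5 = 0, and the invariant factors of ∂_2 are all 1, so H_1 = 0.
  H_2: rank ker ∂_2 − rank ∂_3 = (6 − 5) − 0 = 1, and there is no ∂_3, so H_2 = Z.

H_0 = Z,  H_1 = 0,  H_2 = Z.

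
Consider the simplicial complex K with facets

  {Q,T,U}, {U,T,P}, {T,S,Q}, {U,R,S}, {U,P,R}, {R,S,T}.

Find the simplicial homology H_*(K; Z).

Take the total order P < Q < R < S < T < U on the vertex set. Then K (dimension 2) consists of the simplices:

  0-simplices (6): P, Q, R, S, T, U
  1-simplices (12): PR, PT, PU, QS, QT, QU, RS, RT, RU, ST, SU, TU
  2-simplices (6): PRU, PTU, QST, QTU, RST, RSU

giving chain groups C_0 ≅ Z^6, C_1 ≅ Z^12, C_2 ≅ Z^6.

∂_1: C_1 → C_0 maps an edge to its endpoints' difference, ∂[p,q] = q − p. For instance
  ∂QT = T − Q.
As a 6×12 matrix over Z this has rank 5, with invariant factors (1,1,1,1,1).

The boundary map ∂_2: C_2 → C_1 maps a triangle to the signed sum of its edges. For instance
  ∂QTU = TU − QU + QT,
  ∂PRU = RU − PU + PR.
This gives a 12×6 integer matrix of rank 6; reducing to Smith normal form yields diagonal entries (1,1,1,1,1,1).

Computing H_k = (kernel of ∂_k) / (image of ∂_{k+1}):

  H_0: rank C_0 − rank ∂_1 = 6 − 5 = 1, and the invariant factors of ∂_1 are all 1, so H_0 ≅ Z.
  H_1: rank ker ∂_1 − rank ∂_2 = (12 − 5) − 6 = 1, and the invariant factors of ∂_2 are all 1, so H_1 ≅ Z.
  H_2: rank ker ∂_2 − rank ∂_3 = (6 − 6) − 0 = 0, and there is no ∂_3, so H_2 ≅ 0.

H_0 ≅ Z,  H_1 ≅ Z,  H_2 = 0.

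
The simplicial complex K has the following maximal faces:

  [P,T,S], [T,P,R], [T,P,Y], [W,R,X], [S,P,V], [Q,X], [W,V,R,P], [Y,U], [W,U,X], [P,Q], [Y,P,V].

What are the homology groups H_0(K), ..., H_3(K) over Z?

H_0 = Z,  H_1 = Z^2,  H_2 = 0,  H_3 = 0.

We work with the vertex ordering P < Q < R < S < T < U < V < W < X < Y. The simplices of K, each written with vertices in increasing order, are:

  0-simplices (10): P, Q, R, S, T, U, V, W, X, Y
  1-simplices (21): PQ, PR, PS, PT, PV, PW, PY, QX, RT, RV, RW, RX, ST, SV, TY, UW, UX, UY, VW, VY, WX
  2-simplices (11): PRT, PRV, PRW, PST, PSV, PTY, PVW, PVY, RVW, RWX, UWX
  3-simplices (1): PRVW

Hence C_0 ≅ Z^10, C_1 ≅ Z^21, C_2 ≅ Z^11, C_3 ≅ Z^1.

∂_1: C_1 → C_0 is given by ∂[p,q] = [q] − [p]. For instance
  ∂UW = W − U.
The resulting 10×21 matrix has rank 9, and its Smith normal form has invariant factors (1,1,1,1,1,1,1,1,1).

The boundary map ∂_2: C_2 → C_1 sends each 2-simplex [p,q,r] to [q,r] − [p,r] + [p,q]. For instance
  ∂PVY = VY − PY + PV,
  ∂RWX = WX − RX + RW.
The resulting 21×11 matrix has rank 10, and its Smith normal form has invariant factors (1,1,1,1,1,1,1,1,1,1).

∂_3: C_3 → C_2 sends each 3-simplex σ to the alternating sum Σ_i (−1)^i (σ with its i-th vertex removed). For instance
  ∂PRVW = RVW − PVW + PRW − PRV.
This gives a 11×1 integer matrix of rank 1; reducing to Smith normal form yields diagonal entries (1).

Now H_k = ker ∂_k / im ∂_{k+1}, so:

  H_0: rank C_0 − rank ∂_1 = 10 − 9 = 1, and the invariant factors of ∂_1 are all 1, so H_0 = Z.
  H_1: rank ker ∂_1 − rank ∂_2 = (21 − 9) − 10 = 2, and the invariant factors of ∂_2 are all 1, so H_1 = Z^2.
  H_2: rank ker ∂_2 − rank ∂_3 = (11 − 10) − 1 = 0, and the invariant factors of ∂_3 are all 1, so H_2 = 0.
  H_3: rank ker ∂_3 − rank ∂_4 = (1 − 1) − 0 = 0, and there is no ∂_4, so H_3 = 0.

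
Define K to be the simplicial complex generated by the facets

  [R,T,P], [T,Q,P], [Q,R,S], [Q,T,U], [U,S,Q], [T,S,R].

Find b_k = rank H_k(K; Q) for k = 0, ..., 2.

b_0 = 1, b_1 = 1, b_2 = 0.

Fix the vertex order P < Q < R < S < T < U and write every simplex with vertices in increasing order. Then dim K = 2 and the simplices of K are:

  0-simplices (6): P, Q, R, S, T, U
  1-simplices (12): PQ, PR, PT, QR, QS, QT, QU, RS, RT, ST, SU, TU
  2-simplices (6): PQT, PRT, QRS, QSU, QTU, RST

Hence C_0 ≅ Z^6, C_1 ≅ Z^12, C_2 ≅ Z^6.

The boundary map ∂_1: C_1 → C_0 sends each edge [p,q] (with p < q) to q − p. For instance
  ∂RT = T − R.
The 6×12 boundary matrix has rank 5 and Smith normal form diag(1,1,1,1,1).

The boundary map ∂_2: C_2 → C_1 maps a triangle to the signed sum of its edges. For instance
  ∂QRS = RS − QS + QR,
  ∂PQT = QT − PT + PQ.
As a 12×6 matrix over Z this has rank 6, with invariant factors (1,1,1,1,1,1).

Reading off H_k = ker ∂_k / im ∂_{k+1}:

  H_0: rank C_0 − rank ∂_1 = 6 − 5 = 1, and the invariant factors of ∂_1 are all 1, so H_0 = Z.
  H_1: rank ker ∂_1 − rank ∂_2 = (12 − 5) − 6 = 1, and the invariant factors of ∂_2 are all 1, so H_1 = Z.
  H_2: rank ker ∂_2 − rank ∂_3 = (6 − 6) − 0 = 0, and there is no ∂_3, so H_2 = 0.

Hence the Betti numbers are b_0 = 1, b_1 = 1, b_2 = 0.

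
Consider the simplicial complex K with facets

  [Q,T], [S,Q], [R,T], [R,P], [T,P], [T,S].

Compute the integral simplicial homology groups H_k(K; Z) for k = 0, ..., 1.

H_0 ≅ Z,  H_1 ≅ Z^2.

Order the vertices as P < Q < R < S < T. Listing each simplex with vertices in this order, K has dimension 1 with simplices:

  0-simplices (5): P, Q, R, S, T
  1-simplices (6): PR, PT, QS, QT, RT, ST

giving chain groups C_0 ≅ Z^5, C_1 ≅ Z^6.

∂_1: C_1 → C_0 is given by ∂[p,q] = [q] − [p].
The 5×6 boundary matrix has rank 4 and Smith normal form diag(1,1,1,1).

Computing H_k = (kernel of ∂_k) / (image of ∂_{k+1}):

  H_0: rank C_0 − rank ∂_1 = 5 − 4 = 1, and the invariant factors of ∂_1 are all 1, so H_0 ≅ Z.
  H_1: rank ker ∂_1 − rank ∂_2 = (6 − 4) − 0 = 2, and there is no ∂_2, so H_1 ≅ Z^2.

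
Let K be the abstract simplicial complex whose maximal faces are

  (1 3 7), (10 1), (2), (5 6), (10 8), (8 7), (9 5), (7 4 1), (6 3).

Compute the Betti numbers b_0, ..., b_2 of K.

K has 10 vertices, 11 edges, 2 triangles.
rank ∂_0 = 0, rank ∂_1 = 8 ⇒ b_0 = 10 − 0 − 8 = 2; all invariant factors of ∂_1 are 1 so no torsion. So H_0 ≅ Z^2.
rank ∂_1 = 8, rank ∂_2 = 2 ⇒ b_1 = 11 − 8 − 2 = 1; all invariant factors of ∂_2 are 1 so no torsion. So H_1 ≅ Z.
rank ∂_2 = 2, rank ∂_3 = 0 ⇒ b_2 = 2 − 2 − 0 = 0. So H_2 ≅ 0.

b_0 = 2, b_1 = 1, b_2 = 0.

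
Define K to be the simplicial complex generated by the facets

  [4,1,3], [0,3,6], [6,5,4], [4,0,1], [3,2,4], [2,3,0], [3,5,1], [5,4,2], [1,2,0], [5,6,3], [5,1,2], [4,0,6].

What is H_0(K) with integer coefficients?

H_0 ≅ Z.

Take the total order 0 < 1 < 2 < 3 < 4 < 5 < 6 on the vertex set. Then K (dimension 2) consists of the simplices:

  0-simplices (7): [0], [1], [2], [3], [4], [5], [6]
  1-simplices (18): [0,1], [0,2], [0,3], [0,4], [0,6], [1,2], [1,3], [1,4], [1,5], [2,3], [2,4], [2,5], [3,4], [3,5], [3,6], [4,5], [4,6], [5,6]
  2-simplices (12): [0,1,2], [0,1,4], [0,2,3], [0,3,6], [0,4,6], [1,2,5], [1,3,4], [1,3,5], [2,3,4], [2,4,5], [3,5,6], [4,5,6]

Hence C_0 ≅ Z^7, C_1 ≅ Z^18, C_2 ≅ Z^12.

∂_1: C_1 → C_0 is given by ∂[p,q] = [q] − [p]. For instance
  ∂[0,3] = [3] − [0].
As a 7×18 matrix over Z this has rank 6, with invariant factors (1,1,1,1,1,1).

∂_2: C_2 → C_1 maps a triangle to the signed sum of its edges. For instance
  ∂[0,3,6] = [3,6] − [0,6] + [0,3],
  ∂[0,2,3] = [2,3] − [0,3] + [0,2].
This gives a 18×12 integer matrix of rank 12; reducing to Smith normal form yields diagonal entries (1,1,1,1,1,1,1,1,1,1,1,2).

Reading off H_k = ker ∂_k / im ∂_{k+1}:

  H_0: rank C_0 − rank ∂_1 = 7 − 6 = 1, and the invariant factors of ∂_1 are all 1, so H_0 = Z.

(K is a triangulation of the real projective plane RP^2.)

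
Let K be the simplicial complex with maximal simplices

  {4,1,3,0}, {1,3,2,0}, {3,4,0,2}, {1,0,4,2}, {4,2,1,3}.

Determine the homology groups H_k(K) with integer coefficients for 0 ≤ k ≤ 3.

H_0 ≅ Z,  H_1 = 0,  H_2 = 0,  H_3 ≅ Z.

Take the total order 0 < 1 < 2 < 3 < 4 on the vertex set. Then K (dimension 3) consists of the simplices:

  0-simplices (5): [0], [1], [2], [3], [4]
  1-simplices (10): [0,1], [0,2], [0,3], [0,4], [1,2], [1,3], [1,4], [2,3], [2,4], [3,4]
  2-simplices (10): [0,1,2], [0,1,3], [0,1,4], [0,2,3], [0,2,4], [0,3,4], [1,2,3], [1,2,4], [1,3,4], [2,3,4]
  3-simplices (5): [0,1,2,3], [0,1,2,4], [0,1,3,4], [0,2,3,4], [1,2,3,4]

Hence C_0 ≅ Z^5, C_1 ≅ Z^10, C_2 ≅ Z^10, C_3 ≅ Z^5.

∂_1: C_1 → C_0 sends each edge [p,q] (with p < q) to q − p. For instance
  ∂[3,4] = [4] − [3].
This gives a 5×10 integer matrix of rank 4; reducing to Smith normal form yields diagonal entries (1,1,1,1).

The boundary map ∂_2: C_2 → C_1 maps a triangle to the signed sum of its edges. For instance
  ∂[0,1,3] = [1,3] − [0,3] + [0,1],
  ∂[0,3,4] = [3,4] − [0,4] + [0,3].
The resulting 10×10 matrix has rank 6, and its Smith normal form has invariant factors (1,1,1,1,1,1).

∂_3: C_3 → C_2 sends each 3-simplex σ to the alternating sum Σ_i (−1)^i (σ with its i-th vertex removed). For instance
  ∂[0,2,3,4] = [2,3,4] − [0,3,4] + [0,2,4] − [0,2,3],
  ∂[0,1,2,3] = [1,2,3] − [0,2,3] + [0,1,3] − [0,1,2].
The resulting 10×5 matrix has rank 4, and its Smith normal form has invariant factors (1,1,1,1).

From H_k ≅ ker(∂_k) / im(∂_{k+1}) we obtain:

  H_0: rank C_0 − rank ∂_1 = 5 − 4 = 1, and the invariant factors of ∂_1 are all 1, so H_0 ≅ Z.
  H_1: rank ker ∂_1 − rank ∂_2 = (10 − 4) − 6 = 0, and the invariant factors of ∂_2 are all 1, so H_1 ≅ 0.
  H_2: rank ker ∂_2 − rank ∂_3 = (10 − 6) − 4 = 0, and the invariant factors of ∂_3 are all 1, so H_2 ≅ 0.
  H_3: rank ker ∂_3 − rank ∂_4 = (5 − 4) − 0 = 1, and there is no ∂_4, so H_3 ≅ Z.

As a check, the Euler characteristic is 5 − 10 + 10 − 5 = 0, which agrees with 1 − 0 + 0 − 1 = 0.
(K is a triangulation of the 3-sphere S^3.)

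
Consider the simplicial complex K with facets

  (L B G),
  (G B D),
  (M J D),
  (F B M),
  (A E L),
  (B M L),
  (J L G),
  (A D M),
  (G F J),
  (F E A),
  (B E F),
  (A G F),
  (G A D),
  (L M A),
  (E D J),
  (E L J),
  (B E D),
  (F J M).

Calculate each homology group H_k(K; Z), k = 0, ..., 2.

Order the vertices as A < B < D < E < F < G < J < L < M. Listing each simplex with vertices in this order, K has dimension 2 with simplices:

  0-simplices (9): A, B, D, E, F, G, J, L, M
  1-simplices (27): AD, AE, AF, AG, AL, AM, BD, BE, BF, BG, BL, BM, DE, DG, DJ, DM, EF, EJ, EL, FG, FJ, FM, GJ, GL, JL, JM, LM
  2-simplices (18): ADG, ADM, AEF, AEL, AFG, ALM, BDE, BDG, BEF, BFM, BGL, BLM, DEJ, DJM, EJL, FGJ, FJM, GJL

Hence C_0 ≅ Z^9, C_1 ≅ Z^27, C_2 ≅ Z^18.

∂_1: C_1 → C_0 is given by ∂[p,q] = [q] − [p]. For instance
  ∂AG = G − A.
The resulting 9×27 matrix has rank 8, and its Smith normal form has invariant factors (1,1,1,1,1,1,1,1).

Boundary ∂_2: C_2 → C_1 acts by ∂[p,q,r] = [q,r] − [p,r] + [p,q]. For instance
  ∂BEF = EF − BF + BE,
  ∂FGJ = GJ − FJ + FG.
As a 27×18 matrix over Z this has rank 17, with invariant factors (1,1,1,1,1,1,1,1,1,1,1,1,1,1,1,1,1).

Now H_k = ker ∂_k / im ∂_{k+1}, so:

  H_0: rank C_0 − rank ∂_1 = 9 − 8 = 1, and the invariant factors of ∂_1 are all 1, so H_0 ≅ Z.
  H_1: rank ker ∂_1 − rank ∂_2 = (27 − 8) − 17 = 2, and the invariant factors of ∂_2 are all 1, so H_1 ≅ Z^2.
  H_2: rank ker ∂_2 − rank ∂_3 = (18 − 17) − 0 = 1, and there is no ∂_3, so H_2 ≅ Z.

H_0 ≅ Z,  H_1 ≅ Z^2,  H_2 ≅ Z.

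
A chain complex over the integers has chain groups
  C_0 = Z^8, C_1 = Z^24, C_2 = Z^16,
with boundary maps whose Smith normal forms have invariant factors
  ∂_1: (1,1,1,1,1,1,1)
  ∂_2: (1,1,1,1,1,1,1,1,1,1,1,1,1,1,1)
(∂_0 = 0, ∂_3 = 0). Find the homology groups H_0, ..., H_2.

H_0 = Z,  H_1 = Z^2,  H_2 = Z.

H_0: b_0 = 8 − 0 − 7 = 1; torsion from ∂_1 factors > 1: none. So H_0 = Z.
H_1: b_1 = 24 − 7 − 15 = 2; torsion from ∂_2 factors > 1: none. So H_1 = Z^2.
H_2: b_2 = 16 − 15 − 0 = 1; torsion from ∂_3 factors > 1: none. So H_2 = Z.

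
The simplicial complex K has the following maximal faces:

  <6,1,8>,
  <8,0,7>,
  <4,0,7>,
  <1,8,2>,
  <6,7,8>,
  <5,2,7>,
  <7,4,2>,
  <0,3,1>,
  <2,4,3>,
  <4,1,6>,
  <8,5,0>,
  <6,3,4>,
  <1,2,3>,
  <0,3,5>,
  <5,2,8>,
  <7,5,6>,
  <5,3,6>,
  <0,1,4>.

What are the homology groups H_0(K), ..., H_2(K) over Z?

Order the vertices as 0 < 1 < 2 < 3 < 4 < 5 < 6 < 7 < 8. Listing each simplex with vertices in this order, K has dimension 2 with simplices:

  0-simplices (9): [0], [1], [2], [3], [4], [5], [6], [7], [8]
  1-simplices (27): (27 of them)
  2-simplices (18): [0,1,3], [0,1,4], [0,3,5], [0,4,7], [0,5,8], [0,7,8], [1,2,3], [1,2,8], [1,4,6], [1,6,8], [2,3,4], [2,4,7], [2,5,7], [2,5,8], [3,4,6], [3,5,6], [5,6,7], [6,7,8]

giving chain groups C_0 ≅ Z^9, C_1 ≅ Z^27, C_2 ≅ Z^18.

The boundary map ∂_1: C_1 → C_0 sends each edge [p,q] (with p < q) to q − p. For instance
  ∂[2,7] = [7] − [2].
The 9×27 boundary matrix has rank 8 and Smith normal form diag(1,1,1,1,1,1,1,1).

∂_2: C_2 → C_1 maps a triangle to the signed sum of its edges. For instance
  ∂[1,4,6] = [4,6] − [1,6] + [1,4],
  ∂[0,1,4] = [1,4] − [0,4] + [0,1].
This gives a 27×18 integer matrix of rank 18; reducing to Smith normal form yields diagonal entries (1,1,1,1,1,1,1,1,1,1,1,1,1,1,1,1,1,2).

Reading off H_k = ker ∂_k / im ∂_{k+1}:

  H_0: rank C_0 − rank ∂_1 = 9 − 8 = 1, and the invariant factors of ∂_1 are all 1, so H_0 = Z.
  H_1: rank ker ∂_1 − rank ∂_2 = (27 − 8) − 18 = 1, and ∂_2 has invariant factor 2 > 1, so H_1 = Z ⊕ Z/2.
  H_2: rank ker ∂_2 − rank ∂_3 = (18 − 18) − 0 = 0, and there is no ∂_3, so H_2 = 0.

As a check, the Euler characteristic is 9 − 27 + 18 = 0, which agrees with 1 − 1 + 0 = 0.

H_0 = Z,  H_1 = Z ⊕ Z/2,  H_2 = 0.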